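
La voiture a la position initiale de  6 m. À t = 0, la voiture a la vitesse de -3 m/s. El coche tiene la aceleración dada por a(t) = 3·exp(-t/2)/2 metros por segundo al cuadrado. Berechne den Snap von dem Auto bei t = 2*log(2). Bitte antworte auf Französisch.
Pour résoudre ceci, nous devons prendre 2 dérivées de notre équation de l'accélération a(t) = 3·exp(-t/2)/2. La dérivée de l'accélération donne le jerk: j(t) = -3·exp(-t/2)/4. En prenant d/dt de j(t), nous trouvons s(t) = 3·exp(-t/2)/8. En utilisant s(t) = 3·exp(-t/2)/8 et en substituant t = 2*log(2), nous trouvons s = 3/16.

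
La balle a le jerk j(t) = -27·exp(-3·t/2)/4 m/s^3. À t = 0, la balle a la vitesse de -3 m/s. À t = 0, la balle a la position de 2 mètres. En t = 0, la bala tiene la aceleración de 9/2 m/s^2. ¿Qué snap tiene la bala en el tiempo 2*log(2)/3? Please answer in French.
En partant du jerk j(t) = -27·exp(-3·t/2)/4, nous prenons 1 dérivée. En dérivant le jerk, nous obtenons le snap: s(t) = 81·exp(-3·t/2)/8. Nous avons le snap s(t) = 81·exp(-3·t/2)/8. En substituant t = 2*log(2)/3: s(2*log(2)/3) = 81/16.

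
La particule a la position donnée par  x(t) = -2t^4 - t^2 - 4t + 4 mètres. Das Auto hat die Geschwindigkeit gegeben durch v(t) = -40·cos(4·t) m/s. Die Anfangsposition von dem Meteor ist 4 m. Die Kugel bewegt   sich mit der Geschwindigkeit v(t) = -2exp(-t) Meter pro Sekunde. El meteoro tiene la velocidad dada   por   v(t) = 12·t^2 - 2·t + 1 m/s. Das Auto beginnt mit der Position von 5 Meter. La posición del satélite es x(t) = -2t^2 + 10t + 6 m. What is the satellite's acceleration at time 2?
Starting from position x(t) = -2·t^2 + 10·t + 6, we take 2 derivatives. Differentiating position, we get velocity: v(t) = 10 - 4·t. Differentiating velocity, we get acceleration: a(t) = -4. We have acceleration a(t) = -4. Substituting t = 2: a(2) = -4.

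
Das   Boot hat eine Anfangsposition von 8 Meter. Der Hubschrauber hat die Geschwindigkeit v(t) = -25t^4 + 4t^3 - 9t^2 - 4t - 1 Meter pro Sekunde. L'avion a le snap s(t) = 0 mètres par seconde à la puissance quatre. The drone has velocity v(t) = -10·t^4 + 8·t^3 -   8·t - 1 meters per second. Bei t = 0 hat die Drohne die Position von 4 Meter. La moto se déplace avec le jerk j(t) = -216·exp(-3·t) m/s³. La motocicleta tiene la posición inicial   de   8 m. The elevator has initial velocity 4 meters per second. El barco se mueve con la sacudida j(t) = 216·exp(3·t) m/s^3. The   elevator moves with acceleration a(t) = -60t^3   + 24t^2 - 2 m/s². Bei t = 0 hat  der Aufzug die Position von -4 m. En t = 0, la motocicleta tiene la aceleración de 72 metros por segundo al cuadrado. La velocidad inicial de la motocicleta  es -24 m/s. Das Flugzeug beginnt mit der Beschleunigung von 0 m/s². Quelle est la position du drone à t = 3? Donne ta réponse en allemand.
Wir müssen unsere Gleichung für die Geschwindigkeit v(t) = -10·t^4 + 8·t^3 - 8·t - 1 1-mal integrieren. Mit ∫v(t)dt und Anwendung von x(0) = 4, finden wir x(t) = -2·t^5 + 2·t^4 - 4·t^2 - t + 4. Aus der Gleichung für die Position x(t) = -2·t^5 + 2·t^4 - 4·t^2 - t + 4, setzen wir t = 3 ein und erhalten x = -359.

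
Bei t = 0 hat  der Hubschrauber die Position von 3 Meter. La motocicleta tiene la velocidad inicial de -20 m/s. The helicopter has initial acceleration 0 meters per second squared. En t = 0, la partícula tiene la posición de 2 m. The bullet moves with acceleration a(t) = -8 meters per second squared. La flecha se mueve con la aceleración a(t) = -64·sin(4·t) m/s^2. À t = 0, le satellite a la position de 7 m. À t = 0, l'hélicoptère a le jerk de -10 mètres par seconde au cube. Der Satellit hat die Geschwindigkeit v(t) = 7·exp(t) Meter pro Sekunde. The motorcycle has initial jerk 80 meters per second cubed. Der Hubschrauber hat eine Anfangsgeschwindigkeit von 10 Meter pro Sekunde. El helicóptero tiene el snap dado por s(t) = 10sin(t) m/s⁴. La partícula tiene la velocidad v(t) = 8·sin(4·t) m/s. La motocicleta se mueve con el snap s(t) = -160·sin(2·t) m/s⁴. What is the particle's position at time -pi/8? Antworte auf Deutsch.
Um dies zu lösen, müssen wir 1 Integral unserer Gleichung für die Geschwindigkeit v(t) = 8·sin(4·t) finden. Die Stammfunktion von der Geschwindigkeit, mit x(0) = 2, ergibt die Position: x(t) = 4 - 2·cos(4·t). Aus der Gleichung für die Position x(t) = 4 - 2·cos(4·t), setzen wir t = -pi/8 ein und erhalten x = 4.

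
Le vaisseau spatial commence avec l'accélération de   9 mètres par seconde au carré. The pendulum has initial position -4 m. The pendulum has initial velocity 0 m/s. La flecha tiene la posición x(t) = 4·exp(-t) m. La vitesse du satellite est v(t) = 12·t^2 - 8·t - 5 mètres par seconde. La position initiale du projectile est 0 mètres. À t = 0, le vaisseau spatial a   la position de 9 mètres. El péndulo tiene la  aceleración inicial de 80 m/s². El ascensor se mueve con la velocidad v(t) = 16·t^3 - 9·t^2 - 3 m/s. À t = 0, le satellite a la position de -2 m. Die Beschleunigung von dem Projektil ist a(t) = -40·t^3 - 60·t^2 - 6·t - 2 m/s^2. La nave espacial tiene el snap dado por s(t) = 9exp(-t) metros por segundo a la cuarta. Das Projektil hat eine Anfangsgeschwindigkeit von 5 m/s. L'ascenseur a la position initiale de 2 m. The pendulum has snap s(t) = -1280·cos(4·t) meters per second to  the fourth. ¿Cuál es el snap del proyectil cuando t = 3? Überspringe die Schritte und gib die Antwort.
El snap en t = 3 es s = -840.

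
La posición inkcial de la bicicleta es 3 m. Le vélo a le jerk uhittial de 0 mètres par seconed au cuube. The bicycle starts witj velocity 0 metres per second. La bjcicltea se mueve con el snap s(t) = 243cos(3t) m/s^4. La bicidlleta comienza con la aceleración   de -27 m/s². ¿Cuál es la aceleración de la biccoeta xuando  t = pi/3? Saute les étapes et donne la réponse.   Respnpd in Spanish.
a(pi/3) = 27.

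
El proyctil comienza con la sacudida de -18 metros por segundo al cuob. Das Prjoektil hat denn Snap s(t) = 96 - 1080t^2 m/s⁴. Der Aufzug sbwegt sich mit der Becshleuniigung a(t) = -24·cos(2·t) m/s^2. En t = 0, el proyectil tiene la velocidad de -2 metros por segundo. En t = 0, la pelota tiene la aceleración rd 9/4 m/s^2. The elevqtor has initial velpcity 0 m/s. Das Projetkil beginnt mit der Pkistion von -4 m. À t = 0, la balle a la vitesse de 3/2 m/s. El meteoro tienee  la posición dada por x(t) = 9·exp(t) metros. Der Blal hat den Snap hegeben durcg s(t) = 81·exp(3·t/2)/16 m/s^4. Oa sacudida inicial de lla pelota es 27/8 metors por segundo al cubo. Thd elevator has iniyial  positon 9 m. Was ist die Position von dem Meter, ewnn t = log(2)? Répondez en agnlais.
From the given position equation x(t) = 9·exp(t), we substitute t = log(2) to get x = 18.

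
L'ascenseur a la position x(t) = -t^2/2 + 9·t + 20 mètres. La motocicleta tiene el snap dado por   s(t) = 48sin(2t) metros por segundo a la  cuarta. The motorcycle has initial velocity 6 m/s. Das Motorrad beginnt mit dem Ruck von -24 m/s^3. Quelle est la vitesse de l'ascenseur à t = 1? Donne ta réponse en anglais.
We must differentiate our position equation x(t) = -t^2/2 + 9·t + 20 1 time. The derivative of position gives velocity: v(t) = 9 - t. Using v(t) = 9 - t and substituting t = 1, we find v = 8.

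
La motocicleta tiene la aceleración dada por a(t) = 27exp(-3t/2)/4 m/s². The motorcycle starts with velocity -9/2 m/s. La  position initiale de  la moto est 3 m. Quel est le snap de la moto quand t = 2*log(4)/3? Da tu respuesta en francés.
Pour résoudre ceci, nous devons prendre 2 dérivées de notre équation de l'accélération a(t) = 27·exp(-3·t/2)/4. En dérivant l'accélération, nous obtenons le jerk: j(t) = -81·exp(-3·t/2)/8. En dérivant le jerk, nous obtenons le snap: s(t) = 243·exp(-3·t/2)/16. Nous avons le snap s(t) = 243·exp(-3·t/2)/16. En substituant t = 2*log(4)/3: s(2*log(4)/3) = 243/64.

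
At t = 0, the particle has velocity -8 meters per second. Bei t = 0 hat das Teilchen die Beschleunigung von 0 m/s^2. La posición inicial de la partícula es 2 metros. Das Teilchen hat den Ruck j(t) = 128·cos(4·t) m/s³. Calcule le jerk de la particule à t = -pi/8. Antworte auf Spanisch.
De la ecuación de la sacudida j(t) = 128·cos(4·t), sustituimos t = -pi/8 para obtener j = 0.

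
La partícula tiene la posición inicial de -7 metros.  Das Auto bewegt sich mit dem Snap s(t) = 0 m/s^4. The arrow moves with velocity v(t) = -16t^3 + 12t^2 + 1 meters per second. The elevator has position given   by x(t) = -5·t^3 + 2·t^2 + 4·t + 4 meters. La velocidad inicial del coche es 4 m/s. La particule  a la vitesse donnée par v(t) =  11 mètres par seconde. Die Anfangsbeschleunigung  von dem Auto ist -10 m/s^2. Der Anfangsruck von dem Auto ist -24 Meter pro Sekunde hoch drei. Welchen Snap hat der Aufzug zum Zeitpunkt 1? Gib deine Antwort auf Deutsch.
Um dies zu lösen, müssen wir 4 Ableitungen unserer Gleichung für die Position x(t) = -5·t^3 + 2·t^2 + 4·t + 4 nehmen. Durch Ableiten von der Position erhalten wir die Geschwindigkeit: v(t) = -15·t^2 + 4·t + 4. Durch Ableiten von der Geschwindigkeit erhalten wir die Beschleunigung: a(t) = 4 - 30·t. Mit d/dt von a(t) finden wir j(t) = -30. Mit d/dt von j(t) finden wir s(t) = 0. Mit s(t) = 0 und Einsetzen von t = 1, finden wir s = 0.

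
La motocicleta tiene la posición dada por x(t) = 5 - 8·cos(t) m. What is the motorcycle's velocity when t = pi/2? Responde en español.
Para resolver esto, necesitamos tomar 1 derivada de nuestra ecuación de la posición x(t) = 5 - 8·cos(t). La derivada de la posición da la velocidad: v(t) = 8·sin(t). Tenemos la velocidad v(t) = 8·sin(t). Sustituyendo t = pi/2: v(pi/2) = 8.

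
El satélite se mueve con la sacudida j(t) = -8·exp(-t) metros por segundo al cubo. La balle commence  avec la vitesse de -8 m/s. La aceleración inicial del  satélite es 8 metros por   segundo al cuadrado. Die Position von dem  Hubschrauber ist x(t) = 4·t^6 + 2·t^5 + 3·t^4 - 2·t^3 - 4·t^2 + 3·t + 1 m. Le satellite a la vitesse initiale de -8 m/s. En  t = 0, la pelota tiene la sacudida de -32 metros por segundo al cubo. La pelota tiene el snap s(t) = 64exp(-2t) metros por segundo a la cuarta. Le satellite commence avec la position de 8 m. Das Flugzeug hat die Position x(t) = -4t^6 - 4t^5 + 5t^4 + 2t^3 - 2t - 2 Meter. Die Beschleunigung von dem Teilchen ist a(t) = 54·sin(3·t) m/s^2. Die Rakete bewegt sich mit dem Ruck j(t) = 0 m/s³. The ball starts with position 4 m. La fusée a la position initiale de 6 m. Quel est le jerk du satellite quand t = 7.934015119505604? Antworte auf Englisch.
We have jerk j(t) = -8·exp(-t). Substituting t = 7.934015119505604: j(7.934015119505604) = -0.00286675778960128.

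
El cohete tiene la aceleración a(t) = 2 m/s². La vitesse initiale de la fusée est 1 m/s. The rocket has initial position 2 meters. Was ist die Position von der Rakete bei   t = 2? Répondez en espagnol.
Partiendo de la aceleración a(t) = 2, tomamos 2 antiderivadas. Tomando ∫a(t)dt y aplicando v(0) = 1, encontramos v(t) = 2·t + 1. Tomando ∫v(t)dt y aplicando x(0) = 2, encontramos x(t) = t^2 + t + 2. Tenemos la posición x(t) = t^2 + t + 2. Sustituyendo t = 2: x(2) = 8.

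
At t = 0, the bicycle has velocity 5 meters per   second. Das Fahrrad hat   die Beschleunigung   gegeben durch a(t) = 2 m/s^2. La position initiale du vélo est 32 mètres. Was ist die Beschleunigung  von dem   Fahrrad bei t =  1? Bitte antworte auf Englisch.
Using a(t) = 2 and substituting t = 1, we find a = 2.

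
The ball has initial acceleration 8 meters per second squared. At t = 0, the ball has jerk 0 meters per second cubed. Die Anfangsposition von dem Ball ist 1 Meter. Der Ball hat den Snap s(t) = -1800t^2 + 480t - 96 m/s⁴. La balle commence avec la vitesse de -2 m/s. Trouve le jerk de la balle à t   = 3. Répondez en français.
Nous devons intégrer notre équation du snap s(t) = -1800·t^2 + 480·t - 96 1 fois. La primitive du snap, avec j(0) = 0, donne le jerk: j(t) = 24·t·(-25·t^2 + 10·t - 4). De l'équation du jerk j(t) = 24·t·(-25·t^2 + 10·t - 4), nous substituons t = 3 pour obtenir j = -14328.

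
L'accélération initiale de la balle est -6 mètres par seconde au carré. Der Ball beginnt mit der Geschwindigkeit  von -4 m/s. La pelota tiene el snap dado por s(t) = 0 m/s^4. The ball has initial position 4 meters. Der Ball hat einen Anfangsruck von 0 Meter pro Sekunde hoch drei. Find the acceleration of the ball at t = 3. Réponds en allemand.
Ausgehend von dem Snap s(t) = 0, nehmen wir 2 Integrale. Durch Integration von dem Snap und Verwendung der Anfangsbedingung j(0) = 0, erhalten wir j(t) = 0. Die Stammfunktion von dem Ruck ist die Beschleunigung. Mit a(0) = -6 erhalten wir a(t) = -6. Wir haben die Beschleunigung a(t) = -6. Durch Einsetzen von t = 3: a(3) = -6.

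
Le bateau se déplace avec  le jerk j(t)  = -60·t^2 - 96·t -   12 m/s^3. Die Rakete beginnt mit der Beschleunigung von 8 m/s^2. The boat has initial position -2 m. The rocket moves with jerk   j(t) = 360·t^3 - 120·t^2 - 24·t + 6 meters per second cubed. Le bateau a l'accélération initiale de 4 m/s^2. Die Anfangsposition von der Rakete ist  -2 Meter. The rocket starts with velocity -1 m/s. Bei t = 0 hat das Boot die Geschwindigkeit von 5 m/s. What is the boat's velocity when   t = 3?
We must find the integral of our jerk equation j(t) = -60·t^2 - 96·t - 12 2 times. The integral of jerk, with a(0) = 4, gives acceleration: a(t) = -20·t^3 - 48·t^2 - 12·t + 4. Integrating acceleration and using the initial condition v(0) = 5, we get v(t) = -5·t^4 - 16·t^3 - 6·t^2 + 4·t + 5. From the given velocity equation v(t) = -5·t^4 - 16·t^3 - 6·t^2 + 4·t + 5, we substitute t = 3 to get v = -874.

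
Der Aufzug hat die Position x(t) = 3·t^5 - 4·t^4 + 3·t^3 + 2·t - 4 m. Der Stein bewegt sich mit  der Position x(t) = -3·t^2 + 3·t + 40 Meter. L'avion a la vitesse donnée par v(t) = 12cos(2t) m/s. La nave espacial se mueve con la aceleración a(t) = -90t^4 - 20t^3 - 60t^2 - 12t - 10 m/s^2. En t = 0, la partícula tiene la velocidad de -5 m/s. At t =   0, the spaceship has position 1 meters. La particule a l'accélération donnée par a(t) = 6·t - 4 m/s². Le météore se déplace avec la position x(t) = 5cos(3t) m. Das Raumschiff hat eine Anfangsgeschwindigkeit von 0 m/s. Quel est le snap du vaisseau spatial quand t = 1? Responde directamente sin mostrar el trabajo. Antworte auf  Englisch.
At t = 1, s = -1320.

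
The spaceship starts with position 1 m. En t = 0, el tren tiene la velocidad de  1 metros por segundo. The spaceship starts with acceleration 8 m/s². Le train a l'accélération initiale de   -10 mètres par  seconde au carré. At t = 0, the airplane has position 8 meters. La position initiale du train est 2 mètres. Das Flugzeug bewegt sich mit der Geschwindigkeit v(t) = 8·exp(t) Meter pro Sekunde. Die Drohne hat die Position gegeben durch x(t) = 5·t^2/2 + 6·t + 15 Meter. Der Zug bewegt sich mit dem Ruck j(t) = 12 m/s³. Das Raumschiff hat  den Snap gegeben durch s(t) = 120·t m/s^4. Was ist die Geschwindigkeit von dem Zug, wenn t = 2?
Ausgehend von dem Ruck j(t) = 12, nehmen wir 2 Stammfunktionen. Durch Integration von dem Ruck und Verwendung der Anfangsbedingung a(0) = -10, erhalten wir a(t) = 12·t - 10. Die Stammfunktion von der Beschleunigung ist die Geschwindigkeit. Mit v(0) = 1 erhalten wir v(t) = 6·t^2 - 10·t + 1. Wir haben die Geschwindigkeit v(t) = 6·t^2 - 10·t + 1. Durch Einsetzen von t = 2: v(2) = 5.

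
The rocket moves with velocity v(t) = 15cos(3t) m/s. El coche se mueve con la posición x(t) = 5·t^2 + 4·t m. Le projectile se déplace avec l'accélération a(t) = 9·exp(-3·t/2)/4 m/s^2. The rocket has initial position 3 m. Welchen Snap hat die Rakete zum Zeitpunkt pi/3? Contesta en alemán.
Wir müssen unsere Gleichung für die Geschwindigkeit v(t) = 15·cos(3·t) 3-mal ableiten. Mit d/dt von v(t) finden wir a(t) = -45·sin(3·t). Durch Ableiten von der Beschleunigung erhalten wir den Ruck: j(t) = -135·cos(3·t). Mit d/dt von j(t) finden wir s(t) = 405·sin(3·t). Mit s(t) = 405·sin(3·t) und Einsetzen von t = pi/3, finden wir s = 0.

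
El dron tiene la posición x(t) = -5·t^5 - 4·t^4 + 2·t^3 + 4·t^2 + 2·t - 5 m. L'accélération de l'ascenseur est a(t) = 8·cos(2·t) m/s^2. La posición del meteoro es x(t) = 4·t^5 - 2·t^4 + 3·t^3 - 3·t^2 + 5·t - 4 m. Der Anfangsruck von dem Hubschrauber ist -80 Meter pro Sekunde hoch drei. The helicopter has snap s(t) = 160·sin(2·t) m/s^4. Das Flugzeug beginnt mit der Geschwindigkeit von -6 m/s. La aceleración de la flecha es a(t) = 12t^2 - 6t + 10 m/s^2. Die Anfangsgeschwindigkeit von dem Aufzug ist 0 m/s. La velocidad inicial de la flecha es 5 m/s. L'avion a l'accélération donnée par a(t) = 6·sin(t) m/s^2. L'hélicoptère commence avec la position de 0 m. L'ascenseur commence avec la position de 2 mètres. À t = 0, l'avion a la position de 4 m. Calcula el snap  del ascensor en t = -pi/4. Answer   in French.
Pour résoudre ceci, nous devons prendre 2 dérivées de notre équation de l'accélération a(t) = 8·cos(2·t). La dérivée de l'accélération donne le jerk: j(t) = -16·sin(2·t). En dérivant le jerk, nous obtenons le snap: s(t) = -32·cos(2·t). De l'équation du snap s(t) = -32·cos(2·t), nous substituons t = -pi/4 pour obtenir s = 0.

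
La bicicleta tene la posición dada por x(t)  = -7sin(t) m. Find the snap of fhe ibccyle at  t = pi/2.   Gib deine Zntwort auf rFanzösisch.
En partant de la position x(t) = -7·sin(t), nous prenons 4 dérivées. En prenant d/dt de x(t), nous trouvons v(t) = -7·cos(t). En dérivant la vitesse, nous obtenons l'accélération: a(t) = 7·sin(t). La dérivée de l'accélération donne le jerk: j(t) = 7·cos(t). En dérivant le jerk, nous obtenons le snap: s(t) = -7·sin(t). En utilisant s(t) = -7·sin(t) et en substituant t = pi/2, nous trouvons s = -7.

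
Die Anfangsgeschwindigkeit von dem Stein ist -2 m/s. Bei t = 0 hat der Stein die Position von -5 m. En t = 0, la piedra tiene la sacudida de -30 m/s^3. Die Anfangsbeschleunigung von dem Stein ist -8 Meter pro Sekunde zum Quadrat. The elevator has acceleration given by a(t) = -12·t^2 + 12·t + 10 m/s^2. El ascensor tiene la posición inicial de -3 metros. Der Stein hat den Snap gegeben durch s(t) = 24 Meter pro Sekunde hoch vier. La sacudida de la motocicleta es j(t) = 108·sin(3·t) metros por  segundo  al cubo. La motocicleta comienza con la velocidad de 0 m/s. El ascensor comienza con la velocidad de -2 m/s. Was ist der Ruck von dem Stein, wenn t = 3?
Wir müssen das Integral unserer Gleichung für den Snap s(t) = 24 1-mal finden. Das Integral von dem Snap, mit j(0) = -30, ergibt den Ruck: j(t) = 24·t - 30. Wir haben den Ruck j(t) = 24·t - 30. Durch Einsetzen von t = 3: j(3) = 42.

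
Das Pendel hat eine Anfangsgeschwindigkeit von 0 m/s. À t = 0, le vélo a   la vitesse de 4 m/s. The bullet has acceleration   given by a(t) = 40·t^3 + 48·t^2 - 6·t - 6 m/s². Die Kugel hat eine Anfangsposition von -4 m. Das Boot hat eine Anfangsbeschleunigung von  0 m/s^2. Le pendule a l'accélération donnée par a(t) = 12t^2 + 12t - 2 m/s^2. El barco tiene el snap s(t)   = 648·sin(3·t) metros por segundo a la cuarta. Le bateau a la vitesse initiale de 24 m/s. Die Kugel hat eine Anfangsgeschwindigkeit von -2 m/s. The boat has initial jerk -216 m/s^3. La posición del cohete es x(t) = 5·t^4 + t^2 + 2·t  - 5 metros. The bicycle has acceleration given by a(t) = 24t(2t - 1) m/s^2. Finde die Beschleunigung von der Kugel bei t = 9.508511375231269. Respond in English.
We have acceleration a(t) = 40·t^3 + 48·t^2 - 6·t - 6. Substituting t = 9.508511375231269: a(9.508511375231269) = 38663.9755872658.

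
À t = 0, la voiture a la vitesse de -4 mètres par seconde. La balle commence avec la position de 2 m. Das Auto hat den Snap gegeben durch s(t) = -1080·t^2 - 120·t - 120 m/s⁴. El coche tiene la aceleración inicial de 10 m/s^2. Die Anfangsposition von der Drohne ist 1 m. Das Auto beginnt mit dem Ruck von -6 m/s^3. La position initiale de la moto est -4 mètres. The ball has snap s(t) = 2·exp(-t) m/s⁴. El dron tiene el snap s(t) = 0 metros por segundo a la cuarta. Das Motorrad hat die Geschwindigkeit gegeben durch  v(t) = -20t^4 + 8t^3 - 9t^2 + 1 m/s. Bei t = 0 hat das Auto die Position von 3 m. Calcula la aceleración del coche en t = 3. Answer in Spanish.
Para resolver esto, necesitamos tomar 2 integrales de nuestra ecuación del snap s(t) = -1080·t^2 - 120·t - 120. La integral del snap, con j(0) = -6, da la sacudida: j(t) = -360·t^3 - 60·t^2 - 120·t - 6. La antiderivada de la sacudida es la aceleración. Usando a(0) = 10, obtenemos a(t) = -90·t^4 - 20·t^3 - 60·t^2 - 6·t + 10. De la ecuación de la aceleración a(t) = -90·t^4 - 20·t^3 - 60·t^2 - 6·t + 10, sustituimos t = 3 para obtener a = -8378.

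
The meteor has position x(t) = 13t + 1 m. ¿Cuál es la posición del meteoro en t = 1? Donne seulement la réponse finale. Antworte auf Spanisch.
La respuesta es 14.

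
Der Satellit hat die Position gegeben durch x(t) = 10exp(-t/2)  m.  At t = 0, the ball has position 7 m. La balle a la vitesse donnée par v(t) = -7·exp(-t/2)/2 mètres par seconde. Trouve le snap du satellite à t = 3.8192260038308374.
Pour résoudre ceci, nous devons prendre 4 dérivées de notre équation de la position x(t) = 10·exp(-t/2). La dérivée de la position donne la vitesse: v(t) = -5·exp(-t/2). En dérivant la vitesse, nous obtenons l'accélération: a(t) = 5·exp(-t/2)/2. En prenant d/dt de a(t), nous trouvons j(t) = -5·exp(-t/2)/4. En prenant d/dt de j(t), nous trouvons s(t) = 5·exp(-t/2)/8. De l'équation du snap s(t) = 5·exp(-t/2)/8, nous substituons t = 3.8192260038308374 pour obtenir s = 0.0925860653198034.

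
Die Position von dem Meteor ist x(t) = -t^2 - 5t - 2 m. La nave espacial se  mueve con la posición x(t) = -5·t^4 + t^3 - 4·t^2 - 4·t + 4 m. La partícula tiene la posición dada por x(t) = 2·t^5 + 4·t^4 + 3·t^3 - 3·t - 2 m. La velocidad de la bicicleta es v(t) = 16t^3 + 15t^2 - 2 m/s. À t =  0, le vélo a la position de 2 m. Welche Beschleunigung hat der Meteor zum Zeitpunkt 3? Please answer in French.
En partant de la position x(t) = -t^2 - 5·t - 2, nous prenons 2 dérivées. En dérivant la position, nous obtenons la vitesse: v(t) = -2·t - 5. En prenant d/dt de v(t), nous trouvons a(t) = -2. En utilisant a(t) = -2 et en substituant t = 3, nous trouvons a = -2.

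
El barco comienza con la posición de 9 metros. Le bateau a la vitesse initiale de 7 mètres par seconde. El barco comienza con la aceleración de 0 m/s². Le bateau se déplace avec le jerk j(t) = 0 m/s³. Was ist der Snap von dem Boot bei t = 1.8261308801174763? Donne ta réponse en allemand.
Um dies zu lösen, müssen wir 1 Ableitung unserer Gleichung für den Ruck j(t) = 0 nehmen. Durch Ableiten von dem Ruck erhalten wir den Snap: s(t) = 0. Aus der Gleichung für den Snap s(t) = 0, setzen wir t = 1.8261308801174763 ein und erhalten s = 0.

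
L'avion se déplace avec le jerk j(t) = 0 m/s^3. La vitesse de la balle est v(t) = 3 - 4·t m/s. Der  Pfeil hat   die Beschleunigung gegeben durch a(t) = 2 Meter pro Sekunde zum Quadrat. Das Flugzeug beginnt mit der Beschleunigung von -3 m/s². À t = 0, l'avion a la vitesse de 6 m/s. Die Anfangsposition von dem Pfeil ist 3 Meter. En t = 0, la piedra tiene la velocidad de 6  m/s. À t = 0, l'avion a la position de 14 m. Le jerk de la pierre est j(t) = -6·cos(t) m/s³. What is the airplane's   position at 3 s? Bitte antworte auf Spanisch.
Para resolver esto, necesitamos tomar 3 antiderivadas de nuestra ecuación de la sacudida j(t) = 0. La antiderivada de la sacudida es la aceleración. Usando a(0) = -3, obtenemos a(t) = -3. Tomando ∫a(t)dt y aplicando v(0) = 6, encontramos v(t) = 6 - 3·t. La integral de la velocidad, con x(0) = 14, da la posición: x(t) = -3·t^2/2 + 6·t + 14. Usando x(t) = -3·t^2/2 + 6·t + 14 y sustituyendo t = 3, encontramos x = 37/2.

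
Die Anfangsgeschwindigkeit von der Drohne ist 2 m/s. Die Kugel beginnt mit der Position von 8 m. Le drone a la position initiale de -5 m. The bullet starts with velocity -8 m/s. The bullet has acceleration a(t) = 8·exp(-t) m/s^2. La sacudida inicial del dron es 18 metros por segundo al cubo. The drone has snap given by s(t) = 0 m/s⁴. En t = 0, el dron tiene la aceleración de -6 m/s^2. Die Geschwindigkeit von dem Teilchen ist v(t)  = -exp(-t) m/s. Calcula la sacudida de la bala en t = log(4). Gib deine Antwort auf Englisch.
We must differentiate our acceleration equation a(t) = 8·exp(-t) 1 time. Differentiating acceleration, we get jerk: j(t) = -8·exp(-t). We have jerk j(t) = -8·exp(-t). Substituting t = log(4): j(log(4)) = -2.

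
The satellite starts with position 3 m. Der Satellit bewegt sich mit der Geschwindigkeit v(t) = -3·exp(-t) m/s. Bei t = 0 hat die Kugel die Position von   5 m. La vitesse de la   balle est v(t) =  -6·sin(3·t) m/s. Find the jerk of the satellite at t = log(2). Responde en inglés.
Starting from velocity v(t) = -3·exp(-t), we take 2 derivatives. Taking d/dt of v(t), we find a(t) = 3·exp(-t). The derivative of acceleration gives jerk: j(t) = -3·exp(-t). Using j(t) = -3·exp(-t) and substituting t = log(2), we find j = -3/2.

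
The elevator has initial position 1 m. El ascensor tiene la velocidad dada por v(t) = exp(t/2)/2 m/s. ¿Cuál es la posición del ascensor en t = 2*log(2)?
Necesitamos integrar nuestra ecuación de la velocidad v(t) = exp(t/2)/2 1 vez. La integral de la velocidad es la posición. Usando x(0) = 1, obtenemos x(t) = exp(t/2). Usando x(t) = exp(t/2) y sustituyendo t = 2*log(2), encontramos x = 2.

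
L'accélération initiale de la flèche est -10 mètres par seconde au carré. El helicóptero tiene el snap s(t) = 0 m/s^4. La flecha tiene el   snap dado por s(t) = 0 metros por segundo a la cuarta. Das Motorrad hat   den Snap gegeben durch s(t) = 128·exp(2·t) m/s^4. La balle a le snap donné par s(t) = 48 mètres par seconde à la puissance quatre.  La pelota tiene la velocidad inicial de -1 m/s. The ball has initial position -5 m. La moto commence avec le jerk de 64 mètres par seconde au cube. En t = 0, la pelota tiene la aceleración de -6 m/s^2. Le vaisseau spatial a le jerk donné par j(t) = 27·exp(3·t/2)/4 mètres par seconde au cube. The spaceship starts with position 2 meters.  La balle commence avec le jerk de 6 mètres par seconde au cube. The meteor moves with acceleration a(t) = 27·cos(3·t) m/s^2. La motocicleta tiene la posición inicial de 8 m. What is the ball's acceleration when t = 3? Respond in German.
Wir müssen das Integral unserer Gleichung für den Snap s(t) = 48 2-mal finden. Durch Integration von dem Snap und Verwendung der Anfangsbedingung j(0) = 6, erhalten wir j(t) = 48·t + 6. Das Integral von dem Ruck, mit a(0) = -6, ergibt die Beschleunigung: a(t) = 24·t^2 + 6·t - 6. Wir haben die Beschleunigung a(t) = 24·t^2 + 6·t - 6. Durch Einsetzen von t = 3: a(3) = 228.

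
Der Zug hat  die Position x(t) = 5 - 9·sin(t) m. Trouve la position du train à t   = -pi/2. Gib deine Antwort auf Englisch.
From the given position equation x(t) = 5 - 9·sin(t), we substitute t = -pi/2 to get x = 14.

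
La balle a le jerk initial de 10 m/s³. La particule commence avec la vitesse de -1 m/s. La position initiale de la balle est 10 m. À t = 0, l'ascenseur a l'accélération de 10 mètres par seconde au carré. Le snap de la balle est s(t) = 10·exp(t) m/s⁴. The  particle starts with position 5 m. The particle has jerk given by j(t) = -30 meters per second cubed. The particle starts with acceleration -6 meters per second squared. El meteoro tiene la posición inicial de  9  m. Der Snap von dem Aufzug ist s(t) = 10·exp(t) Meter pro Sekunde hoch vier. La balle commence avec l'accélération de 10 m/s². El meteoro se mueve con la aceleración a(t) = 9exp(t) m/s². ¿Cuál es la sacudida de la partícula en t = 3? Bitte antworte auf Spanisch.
Usando j(t) = -30 y sustituyendo t = 3, encontramos j = -30.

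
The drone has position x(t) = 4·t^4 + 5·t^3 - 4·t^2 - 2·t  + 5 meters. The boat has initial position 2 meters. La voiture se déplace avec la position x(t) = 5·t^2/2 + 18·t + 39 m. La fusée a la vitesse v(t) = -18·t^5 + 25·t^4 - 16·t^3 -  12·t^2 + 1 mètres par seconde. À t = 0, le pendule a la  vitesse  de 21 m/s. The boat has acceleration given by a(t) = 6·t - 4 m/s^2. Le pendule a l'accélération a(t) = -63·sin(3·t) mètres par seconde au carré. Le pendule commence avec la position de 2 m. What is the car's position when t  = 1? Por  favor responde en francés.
Nous avons la position x(t) = 5·t^2/2 + 18·t + 39. En substituant t = 1: x(1) = 119/2.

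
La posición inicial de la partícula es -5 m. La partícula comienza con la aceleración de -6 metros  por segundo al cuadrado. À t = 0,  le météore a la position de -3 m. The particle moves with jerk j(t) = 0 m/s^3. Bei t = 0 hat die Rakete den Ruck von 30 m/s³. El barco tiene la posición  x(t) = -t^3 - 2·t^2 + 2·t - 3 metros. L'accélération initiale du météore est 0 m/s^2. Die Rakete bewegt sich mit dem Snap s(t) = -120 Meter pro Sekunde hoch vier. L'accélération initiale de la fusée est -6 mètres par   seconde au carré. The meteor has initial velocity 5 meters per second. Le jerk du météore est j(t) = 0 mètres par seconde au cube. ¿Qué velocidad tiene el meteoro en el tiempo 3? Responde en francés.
Nous devons trouver la primitive de notre équation du jerk j(t) = 0 2 fois. La primitive du jerk est l'accélération. En utilisant a(0) = 0, nous obtenons a(t) = 0. L'intégrale de l'accélération est la vitesse. En utilisant v(0) = 5, nous obtenons v(t) = 5. En utilisant v(t) = 5 et en substituant t = 3, nous trouvons v = 5.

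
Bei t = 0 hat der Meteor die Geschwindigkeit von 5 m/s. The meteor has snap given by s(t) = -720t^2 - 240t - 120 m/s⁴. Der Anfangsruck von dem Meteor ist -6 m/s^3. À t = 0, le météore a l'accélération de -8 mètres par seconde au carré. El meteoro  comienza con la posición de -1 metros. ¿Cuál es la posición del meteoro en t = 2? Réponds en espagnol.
Debemos encontrar la integral de nuestra ecuación del snap s(t) = -720·t^2 - 240·t - 120 4 veces. La antiderivada del snap es la sacudida. Usando j(0) = -6, obtenemos j(t) = -240·t^3 - 120·t^2 - 120·t - 6. La antiderivada de la sacudida, con a(0) = -8, da la aceleración: a(t) = -60·t^4 - 40·t^3 - 60·t^2 - 6·t - 8. Integrando la aceleración y usando la condición inicial v(0) = 5, obtenemos v(t) = -12·t^5 - 10·t^4 - 20·t^3 - 3·t^2 - 8·t + 5. Integrando la velocidad y usando la condición inicial x(0) = -1, obtenemos x(t) = -2·t^6 - 2·t^5 - 5·t^4 - t^3 - 4·t^2 + 5·t - 1. Usando x(t) = -2·t^6 - 2·t^5 - 5·t^4 - t^3 - 4·t^2 + 5·t - 1 y sustituyendo t = 2, encontramos x = -287.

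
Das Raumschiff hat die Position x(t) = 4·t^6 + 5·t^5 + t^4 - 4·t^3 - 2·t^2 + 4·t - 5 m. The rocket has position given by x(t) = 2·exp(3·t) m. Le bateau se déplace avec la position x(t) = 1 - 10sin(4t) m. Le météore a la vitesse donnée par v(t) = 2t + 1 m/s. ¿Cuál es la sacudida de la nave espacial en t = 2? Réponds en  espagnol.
Partiendo de la posición x(t) = 4·t^6 + 5·t^5 + t^4 - 4·t^3 - 2·t^2 + 4·t - 5, tomamos 3 derivadas. La derivada de la posición da la velocidad: v(t) = 24·t^5 + 25·t^4 + 4·t^3 - 12·t^2 - 4·t + 4. Derivando la velocidad, obtenemos la aceleración: a(t) = 120·t^4 + 100·t^3 + 12·t^2 - 24·t - 4. Derivando la aceleración, obtenemos la sacudida: j(t) = 480·t^3 + 300·t^2 + 24·t - 24. Usando j(t) = 480·t^3 + 300·t^2 + 24·t - 24 y sustituyendo t = 2, encontramos j = 5064.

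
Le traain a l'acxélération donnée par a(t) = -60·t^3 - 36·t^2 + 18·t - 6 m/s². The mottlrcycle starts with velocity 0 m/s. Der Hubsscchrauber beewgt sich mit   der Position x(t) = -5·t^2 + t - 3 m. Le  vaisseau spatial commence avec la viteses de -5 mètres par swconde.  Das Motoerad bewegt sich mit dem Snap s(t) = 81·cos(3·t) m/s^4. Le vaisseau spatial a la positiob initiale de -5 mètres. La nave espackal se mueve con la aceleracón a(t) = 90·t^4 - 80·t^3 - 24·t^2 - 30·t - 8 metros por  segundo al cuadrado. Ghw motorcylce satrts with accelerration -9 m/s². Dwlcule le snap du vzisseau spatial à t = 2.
En partant de l'accélération a(t) = 90·t^4 - 80·t^3 - 24·t^2 - 30·t - 8, nous prenons 2 dérivées. En dérivant l'accélération, nous obtenons le jerk: j(t) = 360·t^3 - 240·t^2 - 48·t - 30. La dérivée du jerk donne le snap: s(t) = 1080·t^2 - 480·t - 48. En utilisant s(t) = 1080·t^2 - 480·t - 48 et en substituant t = 2, nous trouvons s = 3312.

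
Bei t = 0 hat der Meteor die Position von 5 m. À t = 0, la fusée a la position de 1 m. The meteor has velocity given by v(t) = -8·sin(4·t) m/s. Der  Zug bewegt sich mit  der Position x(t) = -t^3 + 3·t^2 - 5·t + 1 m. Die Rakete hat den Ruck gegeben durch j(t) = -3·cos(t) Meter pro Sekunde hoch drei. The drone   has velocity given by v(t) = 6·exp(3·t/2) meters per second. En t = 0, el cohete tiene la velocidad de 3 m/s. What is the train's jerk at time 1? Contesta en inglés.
To solve this, we need to take 3 derivatives of our position equation x(t) = -t^3 + 3·t^2 - 5·t + 1. The derivative of position gives velocity: v(t) = -3·t^2 + 6·t - 5. Differentiating velocity, we get acceleration: a(t) = 6 - 6·t. Taking d/dt of a(t), we find j(t) = -6. Using j(t) = -6 and substituting t = 1, we find j = -6.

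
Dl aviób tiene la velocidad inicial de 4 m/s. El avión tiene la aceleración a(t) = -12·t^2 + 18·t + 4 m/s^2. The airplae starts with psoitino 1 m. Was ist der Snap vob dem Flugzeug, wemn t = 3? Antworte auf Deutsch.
Wir müssen unsere Gleichung für die Beschleunigung a(t) = -12·t^2 + 18·t + 4 2-mal ableiten. Die Ableitung von der Beschleunigung ergibt den Ruck: j(t) = 18 - 24·t. Die Ableitung von dem Ruck ergibt den Snap: s(t) = -24. Mit s(t) = -24 und Einsetzen von t = 3, finden wir s = -24.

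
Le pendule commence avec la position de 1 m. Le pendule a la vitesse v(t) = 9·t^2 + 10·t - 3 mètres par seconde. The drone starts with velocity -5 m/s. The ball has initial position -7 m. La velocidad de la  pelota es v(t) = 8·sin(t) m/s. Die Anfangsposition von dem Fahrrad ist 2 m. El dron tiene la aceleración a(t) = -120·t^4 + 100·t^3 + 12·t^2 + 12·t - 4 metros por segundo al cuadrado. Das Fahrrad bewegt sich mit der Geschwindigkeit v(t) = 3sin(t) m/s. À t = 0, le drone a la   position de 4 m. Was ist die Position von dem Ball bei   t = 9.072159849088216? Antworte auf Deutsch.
Wir müssen unsere Gleichung für die Geschwindigkeit v(t) = 8·sin(t) 1-mal integrieren. Mit ∫v(t)dt und Anwendung von x(0) = -7, finden wir x(t) = 1 - 8·cos(t). Aus der Gleichung für die Position x(t) = 1 - 8·cos(t), setzen wir t = 9.072159849088216 ein und erhalten x = 8.50777399720337.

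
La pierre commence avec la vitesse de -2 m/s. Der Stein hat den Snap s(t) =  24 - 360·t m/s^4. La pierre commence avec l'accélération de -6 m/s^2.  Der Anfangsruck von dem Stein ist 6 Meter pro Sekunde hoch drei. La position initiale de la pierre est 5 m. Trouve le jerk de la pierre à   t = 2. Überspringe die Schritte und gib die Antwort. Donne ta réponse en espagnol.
j(2) = -666.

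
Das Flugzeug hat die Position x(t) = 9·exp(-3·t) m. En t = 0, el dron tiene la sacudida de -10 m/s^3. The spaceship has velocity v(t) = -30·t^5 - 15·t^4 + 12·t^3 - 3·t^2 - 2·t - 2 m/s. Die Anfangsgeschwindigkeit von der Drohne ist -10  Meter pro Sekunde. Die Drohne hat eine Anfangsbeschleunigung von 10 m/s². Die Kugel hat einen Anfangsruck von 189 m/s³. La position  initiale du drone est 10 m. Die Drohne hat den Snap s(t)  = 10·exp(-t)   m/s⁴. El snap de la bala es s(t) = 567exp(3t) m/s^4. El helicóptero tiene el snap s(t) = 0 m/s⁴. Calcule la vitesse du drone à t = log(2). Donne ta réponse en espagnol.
Partiendo del snap s(t) = 10·exp(-t), tomamos 3 integrales. La antiderivada del snap es la sacudida. Usando j(0) = -10, obtenemos j(t) = -10·exp(-t). Integrando la sacudida y usando la condición inicial a(0) = 10, obtenemos a(t) = 10·exp(-t). La antiderivada de la aceleración, con v(0) = -10, da la velocidad: v(t) = -10·exp(-t). Usando v(t) = -10·exp(-t) y sustituyendo t = log(2), encontramos v = -5.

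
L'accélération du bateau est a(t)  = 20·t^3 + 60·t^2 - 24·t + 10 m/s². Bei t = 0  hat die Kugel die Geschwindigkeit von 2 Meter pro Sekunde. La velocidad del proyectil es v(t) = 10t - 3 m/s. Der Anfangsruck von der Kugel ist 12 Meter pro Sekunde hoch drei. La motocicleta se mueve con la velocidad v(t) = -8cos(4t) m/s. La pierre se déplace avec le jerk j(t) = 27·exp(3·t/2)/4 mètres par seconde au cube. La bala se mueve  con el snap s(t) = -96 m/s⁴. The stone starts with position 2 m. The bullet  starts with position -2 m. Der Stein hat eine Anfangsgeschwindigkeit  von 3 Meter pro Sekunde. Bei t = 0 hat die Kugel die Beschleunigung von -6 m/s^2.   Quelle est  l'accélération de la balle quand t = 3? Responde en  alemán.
Ausgehend von dem Snap s(t) = -96, nehmen wir 2 Stammfunktionen. Das Integral von dem Snap, mit j(0) = 12, ergibt den Ruck: j(t) = 12 - 96·t. Durch Integration von dem Ruck und Verwendung der Anfangsbedingung a(0) = -6, erhalten wir a(t) = -48·t^2 + 12·t - 6. Aus der Gleichung für die Beschleunigung a(t) = -48·t^2 + 12·t - 6, setzen wir t = 3 ein und erhalten a = -402.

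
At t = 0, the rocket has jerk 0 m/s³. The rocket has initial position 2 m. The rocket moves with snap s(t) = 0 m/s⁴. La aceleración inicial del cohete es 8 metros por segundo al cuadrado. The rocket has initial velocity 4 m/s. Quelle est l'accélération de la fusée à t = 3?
En partant du snap s(t) = 0, nous prenons 2 intégrales. L'intégrale du snap, avec j(0) = 0, donne le jerk: j(t) = 0. La primitive du jerk est l'accélération. En utilisant a(0) = 8, nous obtenons a(t) = 8. En utilisant a(t) = 8 et en substituant t = 3, nous trouvons a = 8.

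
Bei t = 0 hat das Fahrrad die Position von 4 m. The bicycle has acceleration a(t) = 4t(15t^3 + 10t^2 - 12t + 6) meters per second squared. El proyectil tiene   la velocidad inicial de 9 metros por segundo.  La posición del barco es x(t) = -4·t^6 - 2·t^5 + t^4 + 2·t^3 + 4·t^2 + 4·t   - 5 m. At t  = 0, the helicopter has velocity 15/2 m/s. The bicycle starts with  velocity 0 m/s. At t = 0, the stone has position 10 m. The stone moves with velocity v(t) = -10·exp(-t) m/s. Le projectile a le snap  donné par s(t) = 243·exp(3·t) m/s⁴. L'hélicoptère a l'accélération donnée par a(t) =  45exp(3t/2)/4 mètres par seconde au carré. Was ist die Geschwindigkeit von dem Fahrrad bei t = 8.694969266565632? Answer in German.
Um dies zu lösen, müssen wir 1 Stammfunktion unserer Gleichung für die Beschleunigung a(t) = 4·t·(15·t^3 + 10·t^2 - 12·t + 6) finden. Das Integral von der Beschleunigung ist die Geschwindigkeit. Mit v(0) = 0 erhalten wir v(t) = t^2·(12·t^3 + 10·t^2 - 16·t + 12). Wir haben die Geschwindigkeit v(t) = t^2·(12·t^3 + 10·t^2 - 16·t + 12). Durch Einsetzen von t = 8.694969266565632: v(8.694969266565632) = 643924.660803051.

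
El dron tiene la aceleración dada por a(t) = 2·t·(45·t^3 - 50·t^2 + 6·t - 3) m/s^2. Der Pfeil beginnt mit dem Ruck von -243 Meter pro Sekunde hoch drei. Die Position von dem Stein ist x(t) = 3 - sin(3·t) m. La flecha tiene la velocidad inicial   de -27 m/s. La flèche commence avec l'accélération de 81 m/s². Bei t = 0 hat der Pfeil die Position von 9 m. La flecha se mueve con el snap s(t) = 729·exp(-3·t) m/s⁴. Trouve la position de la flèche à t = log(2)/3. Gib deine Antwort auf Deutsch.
Um dies zu lösen, müssen wir 4 Stammfunktionen unserer Gleichung für den Snap s(t) = 729·exp(-3·t) finden. Das Integral von dem Snap ist der Ruck. Mit j(0) = -243 erhalten wir j(t) = -243·exp(-3·t). Mit ∫j(t)dt und Anwendung von a(0) = 81, finden wir a(t) = 81·exp(-3·t). Mit ∫a(t)dt und Anwendung von v(0) = -27, finden wir v(t) = -27·exp(-3·t). Die Stammfunktion von der Geschwindigkeit, mit x(0) = 9, ergibt die Position: x(t) = 9·exp(-3·t). Wir haben die Position x(t) = 9·exp(-3·t). Durch Einsetzen von t = log(2)/3: x(log(2)/3) = 9/2.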